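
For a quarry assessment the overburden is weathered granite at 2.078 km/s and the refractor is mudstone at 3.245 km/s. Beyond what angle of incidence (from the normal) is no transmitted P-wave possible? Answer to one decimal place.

At critical incidence the refracted ray runs along the interface (θ₂ = 90°), so sin θ_c = V₁/V₂.
θ_c = arcsin(2.078/3.245) = arcsin 0.6404 = 39.82°.

39.8°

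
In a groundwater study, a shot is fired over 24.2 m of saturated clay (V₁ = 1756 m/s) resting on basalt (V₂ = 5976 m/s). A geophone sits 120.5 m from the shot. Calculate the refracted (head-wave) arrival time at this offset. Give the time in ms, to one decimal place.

46.5 ms

θ_c = arcsin(V₁/V₂) = arcsin(1756/5976) = 17.09°, cos θ_c = 0.9559.
Intercept time tᵢ = 2h cos θ_c / V₁ = 2·24.2·0.9559/1756 = 0.02635 s.
t = x/V₂ + tᵢ = 120.5/5976 + 0.02635 = 0.04651 s.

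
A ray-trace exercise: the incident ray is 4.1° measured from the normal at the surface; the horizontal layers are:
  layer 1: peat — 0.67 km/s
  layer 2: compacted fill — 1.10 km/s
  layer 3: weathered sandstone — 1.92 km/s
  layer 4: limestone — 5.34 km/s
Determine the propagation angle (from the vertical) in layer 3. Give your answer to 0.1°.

Snell's law across each interface conserves sin θ / V, so sin θ_3 = V_3·sin θ₁/V₁.
sin θ_3 = 1.92 × sin 4.1° / 0.67 = 0.2049.
θ_3 = 11.82° from the vertical.

11.8°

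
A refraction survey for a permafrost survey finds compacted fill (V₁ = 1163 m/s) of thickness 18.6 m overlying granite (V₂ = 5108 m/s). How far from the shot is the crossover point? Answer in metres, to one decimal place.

θ_c = arcsin(1163/5108) = 13.16°, so cos θ_c = 0.9737 and tᵢ = 2h cos θ_c/V₁ = 0.0311 s.
At crossover x/V₁ = x/V₂ + tᵢ ⇒ x = tᵢ/(1/V₁ − 1/V₂) = 0.03115/(8.5985e-04 − 1.9577e-04) = 46.90 m.

46.9 m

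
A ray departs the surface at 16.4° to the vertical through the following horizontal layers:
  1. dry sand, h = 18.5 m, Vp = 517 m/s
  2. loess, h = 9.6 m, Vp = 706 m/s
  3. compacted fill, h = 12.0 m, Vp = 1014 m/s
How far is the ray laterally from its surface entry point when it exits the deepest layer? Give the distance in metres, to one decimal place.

p = sin θ₁/V₁ = sin 16.4°/517 = 5.4612e-04 s/m is conserved through the stack.
Layer 1: θ = 16.40°; offset = 18.5·tan 16.40° = 5.445 m.
Layer 2: sin θ = p·706 = 0.3856 → θ = 22.68°; offset = 9.6·tan 22.68° = 4.012 m.
Layer 3: sin θ = p·1014 = 0.5538 → θ = 33.63°; offset = 12.0·tan 33.63° = 7.980 m.
Σ offsets = 17.437 m.

17.4 m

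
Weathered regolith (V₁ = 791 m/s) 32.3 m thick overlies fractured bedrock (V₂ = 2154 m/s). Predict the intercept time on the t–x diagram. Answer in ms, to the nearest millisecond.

76 ms

θ_c = arcsin(V₁/V₂) = arcsin(791/2154) = 21.54°; cos θ_c = 0.9301.
tᵢ = 2h·cos θ_c / V₁ = 2·32.3·0.9301 / 791 = 0.07596 s.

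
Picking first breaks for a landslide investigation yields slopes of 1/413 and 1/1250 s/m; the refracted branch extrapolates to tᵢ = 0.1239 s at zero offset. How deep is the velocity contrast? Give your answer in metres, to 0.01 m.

h = tᵢ·V₁·V₂ / (2·√(V₂²−V₁²)).
√(V₂²−V₁²) = √(1250² − 413²) = 1179.8 m/s.
h = 0.1239 s × 413 × 1250 / (2 × 1179.8) = 27.11 m.

27.11 m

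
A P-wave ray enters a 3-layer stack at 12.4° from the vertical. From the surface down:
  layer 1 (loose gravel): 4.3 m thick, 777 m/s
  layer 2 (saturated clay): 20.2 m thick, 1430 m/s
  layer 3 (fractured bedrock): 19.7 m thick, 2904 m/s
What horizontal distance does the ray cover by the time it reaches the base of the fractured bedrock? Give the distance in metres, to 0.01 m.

36.14 m

Apply Snell's law at each interface; in layer i the horizontal offset is hᵢ·tan θᵢ.
Layer 1: θ = 12.40°; offset = 4.3·tan 12.40° = 0.9454 m.
Layer 2: sin θ = 1430·sin 12.4°/777 = 0.3952, θ = 23.28°; offset = 20.2·tan 23.28° = 8.6905 m.
Layer 3: sin θ = 2904·sin 12.4°/777 = 0.8026, θ = 53.38°; offset = 19.7·tan 53.38° = 26.5024 m.
Summing the layer offsets gives 36.1384 m.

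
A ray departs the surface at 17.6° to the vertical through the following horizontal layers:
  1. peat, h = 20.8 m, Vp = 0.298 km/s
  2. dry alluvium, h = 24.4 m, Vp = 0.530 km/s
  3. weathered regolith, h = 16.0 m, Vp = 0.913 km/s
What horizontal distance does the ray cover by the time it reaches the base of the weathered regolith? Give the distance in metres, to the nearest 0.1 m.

Apply Snell's law at each interface; in layer i the horizontal offset is hᵢ·tan θᵢ.
Layer 1: θ = 17.60°; offset = 20.8·tan 17.60° = 6.598 m.
Layer 2: sin θ = 0.530·sin 17.6°/0.298 = 0.5378, θ = 32.53°; offset = 24.4·tan 32.53° = 15.564 m.
Layer 3: sin θ = 0.913·sin 17.6°/0.298 = 0.9264, θ = 67.88°; offset = 16.0·tan 67.88° = 39.361 m.
Σ offsets = 61.523 m.

61.5 m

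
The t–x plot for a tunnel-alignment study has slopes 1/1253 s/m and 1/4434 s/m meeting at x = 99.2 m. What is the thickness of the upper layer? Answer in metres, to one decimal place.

37.1 m

x_cross = 2h·√((V₂+V₁)/(V₂−V₁)) → h = x_cross / (2·√((V₂+V₁)/(V₂−V₁))).
√((V₂+V₁)/(V₂−V₁)) = √((4434+1253)/(4434−1253)) = 1.3371.
h = 99.2 / (2·1.3371) = 37.10 m.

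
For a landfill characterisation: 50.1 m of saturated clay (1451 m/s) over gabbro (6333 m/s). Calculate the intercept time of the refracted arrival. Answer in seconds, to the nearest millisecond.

tᵢ = 2h·√(V₂²−V₁²)/(V₁V₂).
√(V₂²−V₁²) = √(6333²−1451²) = 6164.5 m/s.
tᵢ = 2·50.1·6164.5/(1451·6333) = 0.06722 s.

0.067 s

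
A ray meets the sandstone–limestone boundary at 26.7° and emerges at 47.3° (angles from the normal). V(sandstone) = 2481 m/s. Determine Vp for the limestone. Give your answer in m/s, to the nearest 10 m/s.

sin 26.7° = 0.4493; sin 47.3° = 0.7349.
V₂ = V₁·(sin θ₂/sin θ₁) = 2481·(0.7349/0.4493) = 4057.97 m/s.

4060 m/s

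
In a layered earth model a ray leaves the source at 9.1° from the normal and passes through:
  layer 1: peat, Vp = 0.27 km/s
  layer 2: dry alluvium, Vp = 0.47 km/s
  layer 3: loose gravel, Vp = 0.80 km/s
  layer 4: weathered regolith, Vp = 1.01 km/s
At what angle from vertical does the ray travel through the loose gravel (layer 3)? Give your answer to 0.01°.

Snell's law across each interface conserves sin θ / V, so sin θ_3 = V_3·sin θ₁/V₁.
sin θ_3 = 0.80 × sin 9.1° / 0.27 = 0.4686.
θ_3 = 27.94° from the vertical.

27.94°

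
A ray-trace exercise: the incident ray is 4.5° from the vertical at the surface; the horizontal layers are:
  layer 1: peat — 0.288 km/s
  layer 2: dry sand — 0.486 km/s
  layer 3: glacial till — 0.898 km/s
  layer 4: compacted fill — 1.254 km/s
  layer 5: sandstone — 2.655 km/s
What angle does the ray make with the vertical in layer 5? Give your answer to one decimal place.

46.3°

Ray parameter p = sin 4.5° / 0.288 = 2.7243e-01 s/km.
sin θ_5 = p·V_5 = 2.7243e-01 × 2.655 = 0.7233.
θ_5 = 46.33° from the vertical.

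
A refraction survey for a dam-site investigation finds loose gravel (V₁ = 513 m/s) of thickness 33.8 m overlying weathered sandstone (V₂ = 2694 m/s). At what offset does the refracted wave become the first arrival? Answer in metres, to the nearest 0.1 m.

θ_c = arcsin(513/2694) = 10.98°, so cos θ_c = 0.9817 and tᵢ = 2h cos θ_c/V₁ = 0.1294 s.
At crossover x/V₁ = x/V₂ + tᵢ ⇒ x = tᵢ/(1/V₁ − 1/V₂) = 0.12936/(1.9493e-03 − 3.7120e-04) = 81.97 m.

82.0 m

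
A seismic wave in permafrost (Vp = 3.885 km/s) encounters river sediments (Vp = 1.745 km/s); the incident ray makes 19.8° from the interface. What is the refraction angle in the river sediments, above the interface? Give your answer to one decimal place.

65.0°

Angle from the normal: 90° − 19.8° = 70.2°.
sin θ₁/V₁ = sin θ₂/V₂ ⇒ sin θ₂ = 1.745·sin 70.2°/3.885 = 1.745·0.9409/3.885 = 0.4226.
θ₂ = arcsin 0.4226 = 25.00° from the normal.
From the interface: 90° − 25.00° = 65.00°.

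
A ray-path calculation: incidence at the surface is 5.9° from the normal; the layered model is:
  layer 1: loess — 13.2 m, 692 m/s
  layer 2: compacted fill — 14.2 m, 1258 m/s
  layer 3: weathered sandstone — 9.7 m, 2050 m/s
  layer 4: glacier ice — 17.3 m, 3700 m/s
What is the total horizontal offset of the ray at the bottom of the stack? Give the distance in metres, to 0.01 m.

18.55 m

p = sin θ₁/V₁ = sin 5.9°/692 = 1.4854e-04 s/m is conserved through the stack.
Layer 1: θ = 5.90°; offset = 13.2·tan 5.90° = 1.3641 m.
Layer 2: sin θ = p·1258 = 0.1869 → θ = 10.77°; offset = 14.2·tan 10.77° = 2.7011 m.
Layer 3: sin θ = p·2050 = 0.3045 → θ = 17.73°; offset = 9.7·tan 17.73° = 3.1011 m.
Layer 4: sin θ = p·3700 = 0.5496 → θ = 33.34°; offset = 17.3·tan 33.34° = 11.3815 m.
Σ offsets = 18.5478 m.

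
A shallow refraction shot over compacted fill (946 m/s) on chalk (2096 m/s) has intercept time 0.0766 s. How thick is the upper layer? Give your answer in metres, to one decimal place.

40.6 m

h = tᵢ·V₁·V₂ / (2·√(V₂²−V₁²)).
√(V₂²−V₁²) = √(2096² − 946²) = 1870.4 m/s.
h = 0.0766 s × 946 × 2096 / (2 × 1870.4) = 40.60 m.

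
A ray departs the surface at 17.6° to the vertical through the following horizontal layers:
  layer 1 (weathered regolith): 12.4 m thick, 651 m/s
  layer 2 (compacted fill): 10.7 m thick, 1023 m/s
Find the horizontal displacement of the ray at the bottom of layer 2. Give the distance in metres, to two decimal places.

Apply Snell's law at each interface; in layer i the horizontal offset is hᵢ·tan θᵢ.
Layer 1: θ = 17.60°; offset = 12.4·tan 17.60° = 3.9335 m.
Layer 2: sin θ = 1023·sin 17.6°/651 = 0.4752, θ = 28.37°; offset = 10.7·tan 28.37° = 5.7781 m.
Σ offsets = 9.7116 m.

9.71 m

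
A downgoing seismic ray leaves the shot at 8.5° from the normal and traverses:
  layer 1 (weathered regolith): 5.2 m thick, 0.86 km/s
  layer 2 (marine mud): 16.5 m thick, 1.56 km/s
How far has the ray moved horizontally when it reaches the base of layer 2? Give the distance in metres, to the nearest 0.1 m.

5.4 m

Apply Snell's law at each interface; in layer i the horizontal offset is hᵢ·tan θᵢ.
Layer 1: θ = 8.50°; offset = 5.2·tan 8.50° = 0.777 m.
Layer 2: sin θ = 1.56·sin 8.5°/0.86 = 0.2681, θ = 15.55°; offset = 16.5·tan 15.55° = 4.592 m.
Total horizontal offset = 5.369 m.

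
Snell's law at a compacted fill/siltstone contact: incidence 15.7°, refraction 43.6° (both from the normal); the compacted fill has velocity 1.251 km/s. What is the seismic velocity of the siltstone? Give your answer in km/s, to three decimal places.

Snell's law: sin 15.7°/V₁ = sin 43.6°/V₂.
V₂ = V₁·sin 43.6°/sin 15.7° = 1.251 × 2.5485 = 3.188 km/s.

3.188 km/s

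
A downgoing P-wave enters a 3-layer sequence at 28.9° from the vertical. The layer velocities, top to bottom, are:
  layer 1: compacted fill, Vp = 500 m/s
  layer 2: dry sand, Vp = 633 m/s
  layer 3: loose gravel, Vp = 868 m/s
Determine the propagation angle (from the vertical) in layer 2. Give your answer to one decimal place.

Snell's law across each interface conserves sin θ / V, so sin θ_2 = V_2·sin θ₁/V₁.
sin θ_2 = 633 × sin 28.9° / 500 = 0.6118.
θ_2 = arcsin 0.6118 = 37.72°.

37.7°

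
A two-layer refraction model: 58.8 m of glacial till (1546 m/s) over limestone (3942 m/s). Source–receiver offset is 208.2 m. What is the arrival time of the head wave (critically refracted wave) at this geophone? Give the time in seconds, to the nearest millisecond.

t = x/V₂ + 2h·√(V₂²−V₁²)/(V₁V₂).
√(V₂²−V₁²) = √(3942²−1546²) = 3626.2 m/s; delay term = 2·58.8·3626.2/(1546·3942) = 0.06997 s.
t = 208.2/3942 + 0.06997 = 0.12279 s.

0.123 s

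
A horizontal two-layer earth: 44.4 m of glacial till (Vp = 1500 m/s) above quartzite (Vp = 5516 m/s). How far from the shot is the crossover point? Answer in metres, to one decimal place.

x_cross = 2h·√((V₂+V₁)/(V₂−V₁)).
(V₂+V₁)/(V₂−V₁) = (5516+1500)/(5516−1500) = 1.7470; √ = 1.3217.
x_cross = 2·44.4·1.3217 = 117.37 m.

117.4 m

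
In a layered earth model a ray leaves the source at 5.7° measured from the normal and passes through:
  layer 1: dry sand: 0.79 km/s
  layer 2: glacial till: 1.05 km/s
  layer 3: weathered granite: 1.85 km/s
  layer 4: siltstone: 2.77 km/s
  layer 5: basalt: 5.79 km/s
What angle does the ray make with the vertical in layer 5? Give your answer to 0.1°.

46.7°

Ray parameter p = sin 5.7° / 0.79 = 1.2572e-01 s/km.
sin θ_5 = p·V_5 = 1.2572e-01 × 5.79 = 0.7279.
θ_5 = arcsin 0.7279 = 46.71°.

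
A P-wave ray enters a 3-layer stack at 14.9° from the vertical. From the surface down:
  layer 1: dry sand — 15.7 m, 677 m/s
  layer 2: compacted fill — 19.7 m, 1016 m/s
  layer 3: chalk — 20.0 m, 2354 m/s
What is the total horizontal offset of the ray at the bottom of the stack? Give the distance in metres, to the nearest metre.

p = sin θ₁/V₁ = sin 14.9°/677 = 3.7981e-04 s/m is conserved through the stack.
Layer 1: θ = 14.90°; offset = 15.7·tan 14.90° = 4.177 m.
Layer 2: sin θ = p·1016 = 0.3859 → θ = 22.70°; offset = 19.7·tan 22.70° = 8.240 m.
Layer 3: sin θ = p·2354 = 0.8941 → θ = 63.39°; offset = 20.0·tan 63.39° = 39.922 m.
Total horizontal offset = 52.340 m.

52 m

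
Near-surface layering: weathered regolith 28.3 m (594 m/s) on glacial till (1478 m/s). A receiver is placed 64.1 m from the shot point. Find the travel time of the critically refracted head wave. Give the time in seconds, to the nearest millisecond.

θ_c = arcsin(V₁/V₂) = arcsin(594/1478) = 23.70°, cos θ_c = 0.9157.
Intercept time tᵢ = 2h cos θ_c / V₁ = 2·28.3·0.9157/594 = 0.08725 s.
t = x/V₂ + tᵢ = 64.1/1478 + 0.08725 = 0.13062 s.

0.131 s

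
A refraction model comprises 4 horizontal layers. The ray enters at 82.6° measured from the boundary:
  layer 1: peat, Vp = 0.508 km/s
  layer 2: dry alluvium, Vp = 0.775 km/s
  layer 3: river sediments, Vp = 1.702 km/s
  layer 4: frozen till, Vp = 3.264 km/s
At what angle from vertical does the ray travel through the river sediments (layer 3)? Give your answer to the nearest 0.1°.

25.6°

From the normal: θ₁ = 90° − 82.6° = 7.4°.
Snell's law across each interface conserves sin θ / V, so sin θ_3 = V_3·sin θ₁/V₁.
sin θ_3 = 1.702 × sin 7.4° / 0.508 = 0.4315.
θ_3 = 25.56° from the vertical.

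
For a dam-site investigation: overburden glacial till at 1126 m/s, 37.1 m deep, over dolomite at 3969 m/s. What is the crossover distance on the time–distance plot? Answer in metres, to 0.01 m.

θ_c = arcsin(1126/3969) = 16.48°, so cos θ_c = 0.9589 and tᵢ = 2h cos θ_c/V₁ = 0.0632 s.
At crossover x/V₁ = x/V₂ + tᵢ ⇒ x = tᵢ/(1/V₁ − 1/V₂) = 0.06319/(8.8810e-04 − 2.5195e-04) = 99.33 m.

99.33 m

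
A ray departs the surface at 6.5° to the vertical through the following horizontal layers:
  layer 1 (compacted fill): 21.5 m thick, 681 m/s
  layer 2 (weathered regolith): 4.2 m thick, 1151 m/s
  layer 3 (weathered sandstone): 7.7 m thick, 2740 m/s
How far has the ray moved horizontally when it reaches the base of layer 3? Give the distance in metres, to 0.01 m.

7.21 m

Apply Snell's law at each interface; in layer i the horizontal offset is hᵢ·tan θᵢ.
Layer 1: θ = 6.50°; offset = 21.5·tan 6.50° = 2.4496 m.
Layer 2: sin θ = 1151·sin 6.5°/681 = 0.1913, θ = 11.03°; offset = 4.2·tan 11.03° = 0.8187 m.
Layer 3: sin θ = 2740·sin 6.5°/681 = 0.4555, θ = 27.10°; offset = 7.7·tan 27.10° = 3.9395 m.
Summing the layer offsets gives 7.2078 m.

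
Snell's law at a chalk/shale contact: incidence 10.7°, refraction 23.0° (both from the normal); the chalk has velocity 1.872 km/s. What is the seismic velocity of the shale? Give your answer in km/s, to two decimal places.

Snell's law: sin 10.7°/V₁ = sin 23.0°/V₂.
V₂ = V₁·sin 23.0°/sin 10.7° = 1.872 × 2.1045 = 3.94 km/s.

3.94 km/s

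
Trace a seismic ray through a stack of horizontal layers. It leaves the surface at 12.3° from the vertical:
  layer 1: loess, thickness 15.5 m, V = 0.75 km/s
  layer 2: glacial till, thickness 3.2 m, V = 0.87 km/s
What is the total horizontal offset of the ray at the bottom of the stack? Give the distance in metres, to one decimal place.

Ray parameter p = sin 12.3° / 0.75 km/s = 2.8404e-01 s/km.
Layer 1: θ = 12.30°; offset = 15.5·tan 12.30° = 3.380 m.
Layer 2: sin θ = p·0.87 = 0.2471 → θ = 14.31°; offset = 3.2·tan 14.31° = 0.816 m.
Summing the layer offsets gives 4.196 m.

4.2 m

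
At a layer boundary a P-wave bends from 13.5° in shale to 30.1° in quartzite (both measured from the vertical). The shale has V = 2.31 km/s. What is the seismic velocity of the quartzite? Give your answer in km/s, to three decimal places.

sin 13.5° = 0.2334; sin 30.1° = 0.5015.
V₂ = V₁·(sin θ₂/sin θ₁) = 2.31·(0.5015/0.2334) = 4.963 km/s.

4.963 km/s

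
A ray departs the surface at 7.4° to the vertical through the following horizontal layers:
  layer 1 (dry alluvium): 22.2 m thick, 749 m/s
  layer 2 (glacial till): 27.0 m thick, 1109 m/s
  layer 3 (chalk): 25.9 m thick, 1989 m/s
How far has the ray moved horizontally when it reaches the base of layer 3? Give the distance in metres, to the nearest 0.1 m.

Apply Snell's law at each interface; in layer i the horizontal offset is hᵢ·tan θᵢ.
Layer 1: θ = 7.40°; offset = 22.2·tan 7.40° = 2.883 m.
Layer 2: sin θ = 1109·sin 7.4°/749 = 0.1907, θ = 10.99°; offset = 27.0·tan 10.99° = 5.245 m.
Layer 3: sin θ = 1989·sin 7.4°/749 = 0.3420, θ = 20.00°; offset = 25.9·tan 20.00° = 9.427 m.
Σ offsets = 17.555 m.

17.6 m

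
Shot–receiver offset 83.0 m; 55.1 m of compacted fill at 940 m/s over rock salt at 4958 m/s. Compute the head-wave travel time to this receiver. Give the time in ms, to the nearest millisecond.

t = x/V₂ + 2h·√(V₂²−V₁²)/(V₁V₂).
√(V₂²−V₁²) = √(4958²−940²) = 4868.1 m/s; delay term = 2·55.1·4868.1/(940·4958) = 0.11511 s.
t = 83.0/4958 + 0.11511 = 0.13185 s.

132 ms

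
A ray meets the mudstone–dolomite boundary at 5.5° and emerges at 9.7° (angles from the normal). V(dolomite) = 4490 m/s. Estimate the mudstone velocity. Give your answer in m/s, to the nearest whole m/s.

2554 m/s

Snell's law: sin 5.5°/V₁ = sin 9.7°/V₂.
V₁ = V₂·sin 5.5°/sin 9.7° = 4490 × 0.5689 = 2554.15 m/s.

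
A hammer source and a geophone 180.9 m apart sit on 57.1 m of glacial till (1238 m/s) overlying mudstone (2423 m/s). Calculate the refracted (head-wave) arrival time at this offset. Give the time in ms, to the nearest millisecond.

θ_c = arcsin(V₁/V₂) = arcsin(1238/2423) = 30.73°, cos θ_c = 0.8596.
Intercept time tᵢ = 2h cos θ_c / V₁ = 2·57.1·0.8596/1238 = 0.07930 s.
t = x/V₂ + tᵢ = 180.9/2423 + 0.07930 = 0.15396 s.

154 ms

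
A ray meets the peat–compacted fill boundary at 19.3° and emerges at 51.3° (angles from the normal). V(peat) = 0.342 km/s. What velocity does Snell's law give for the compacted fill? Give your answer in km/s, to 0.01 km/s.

0.81 km/s

Snell's law: sin 19.3°/V₁ = sin 51.3°/V₂.
V₂ = V₁·sin 51.3°/sin 19.3° = 0.342 × 2.3613 = 0.81 km/s.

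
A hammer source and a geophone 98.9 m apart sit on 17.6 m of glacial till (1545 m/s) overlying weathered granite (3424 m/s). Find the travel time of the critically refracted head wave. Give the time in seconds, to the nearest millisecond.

t = x/V₂ + 2h·√(V₂²−V₁²)/(V₁V₂).
√(V₂²−V₁²) = √(3424²−1545²) = 3055.6 m/s; delay term = 2·17.6·3055.6/(1545·3424) = 0.02033 s.
t = 98.9/3424 + 0.02033 = 0.04922 s.

0.049 s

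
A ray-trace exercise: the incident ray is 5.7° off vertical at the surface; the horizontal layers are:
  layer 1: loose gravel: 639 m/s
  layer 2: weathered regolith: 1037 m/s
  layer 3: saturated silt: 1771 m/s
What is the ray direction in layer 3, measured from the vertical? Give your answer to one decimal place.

16.0°

Snell's law across each interface conserves sin θ / V, so sin θ_3 = V_3·sin θ₁/V₁.
sin θ_3 = 1771 × sin 5.7° / 639 = 0.2753.
θ_3 = arcsin 0.2753 = 15.98°.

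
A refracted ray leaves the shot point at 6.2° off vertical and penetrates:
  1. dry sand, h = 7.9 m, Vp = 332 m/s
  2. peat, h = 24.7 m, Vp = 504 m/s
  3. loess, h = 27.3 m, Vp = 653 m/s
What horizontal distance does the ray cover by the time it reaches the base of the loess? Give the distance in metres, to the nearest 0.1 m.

Ray parameter p = sin 6.2° / 332 m/s = 3.2530e-04 s/m.
Layer 1: θ = 6.20°; offset = 7.9·tan 6.20° = 0.858 m.
Layer 2: sin θ = p·504 = 0.1640 → θ = 9.44°; offset = 24.7·tan 9.44° = 4.105 m.
Layer 3: sin θ = p·653 = 0.2124 → θ = 12.26°; offset = 27.3·tan 12.26° = 5.935 m.
Summing the layer offsets gives 10.898 m.

10.9 m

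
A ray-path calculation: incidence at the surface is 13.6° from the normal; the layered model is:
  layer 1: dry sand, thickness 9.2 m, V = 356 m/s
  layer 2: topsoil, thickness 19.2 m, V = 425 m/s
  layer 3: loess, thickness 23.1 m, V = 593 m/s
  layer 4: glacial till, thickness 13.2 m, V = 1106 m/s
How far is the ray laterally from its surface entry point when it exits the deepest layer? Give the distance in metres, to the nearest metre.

Apply Snell's law at each interface; in layer i the horizontal offset is hᵢ·tan θᵢ.
Layer 1: θ = 13.60°; offset = 9.2·tan 13.60° = 2.226 m.
Layer 2: sin θ = 425·sin 13.6°/356 = 0.2807, θ = 16.30°; offset = 19.2·tan 16.30° = 5.616 m.
Layer 3: sin θ = 593·sin 13.6°/356 = 0.3917, θ = 23.06°; offset = 23.1·tan 23.06° = 9.834 m.
Layer 4: sin θ = 1106·sin 13.6°/356 = 0.7305, θ = 46.93°; offset = 13.2·tan 46.93° = 14.121 m.
Total horizontal offset = 31.796 m.

32 m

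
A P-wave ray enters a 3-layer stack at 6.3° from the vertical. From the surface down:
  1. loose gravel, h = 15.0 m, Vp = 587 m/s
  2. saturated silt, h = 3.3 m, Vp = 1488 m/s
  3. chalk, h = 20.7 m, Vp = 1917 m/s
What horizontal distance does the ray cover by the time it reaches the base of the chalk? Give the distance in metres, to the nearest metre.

11 m

Apply Snell's law at each interface; in layer i the horizontal offset is hᵢ·tan θᵢ.
Layer 1: θ = 6.30°; offset = 15.0·tan 6.30° = 1.656 m.
Layer 2: sin θ = 1488·sin 6.3°/587 = 0.2782, θ = 16.15°; offset = 3.3·tan 16.15° = 0.956 m.
Layer 3: sin θ = 1917·sin 6.3°/587 = 0.3584, θ = 21.00°; offset = 20.7·tan 21.00° = 7.946 m.
Summing the layer offsets gives 10.558 m.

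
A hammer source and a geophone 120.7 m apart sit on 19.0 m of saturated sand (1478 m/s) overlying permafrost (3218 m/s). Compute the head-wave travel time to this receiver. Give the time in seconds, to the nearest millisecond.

t = x/V₂ + 2h·√(V₂²−V₁²)/(V₁V₂).
√(V₂²−V₁²) = √(3218²−1478²) = 2858.5 m/s; delay term = 2·19.0·2858.5/(1478·3218) = 0.02284 s.
t = 120.7/3218 + 0.02284 = 0.06035 s.

0.060 s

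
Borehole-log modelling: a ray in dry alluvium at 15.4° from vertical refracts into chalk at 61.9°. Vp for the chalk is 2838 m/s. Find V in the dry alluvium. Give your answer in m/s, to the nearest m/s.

sin 15.4° = 0.2656; sin 61.9° = 0.8821.
V₁ = V₂·(sin θ₁/sin θ₂) = 2838·(0.2656/0.8821) = 854.35 m/s.

854 m/s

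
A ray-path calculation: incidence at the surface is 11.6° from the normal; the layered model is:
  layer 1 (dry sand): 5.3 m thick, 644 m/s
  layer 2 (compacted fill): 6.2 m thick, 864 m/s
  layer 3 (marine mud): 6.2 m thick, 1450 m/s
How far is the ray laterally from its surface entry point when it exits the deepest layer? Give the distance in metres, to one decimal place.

Apply Snell's law at each interface; in layer i the horizontal offset is hᵢ·tan θᵢ.
Layer 1: θ = 11.60°; offset = 5.3·tan 11.60° = 1.088 m.
Layer 2: sin θ = 864·sin 11.6°/644 = 0.2698, θ = 15.65°; offset = 6.2·tan 15.65° = 1.737 m.
Layer 3: sin θ = 1450·sin 11.6°/644 = 0.4527, θ = 26.92°; offset = 6.2·tan 26.92° = 3.148 m.
Total horizontal offset = 5.973 m.

6.0 m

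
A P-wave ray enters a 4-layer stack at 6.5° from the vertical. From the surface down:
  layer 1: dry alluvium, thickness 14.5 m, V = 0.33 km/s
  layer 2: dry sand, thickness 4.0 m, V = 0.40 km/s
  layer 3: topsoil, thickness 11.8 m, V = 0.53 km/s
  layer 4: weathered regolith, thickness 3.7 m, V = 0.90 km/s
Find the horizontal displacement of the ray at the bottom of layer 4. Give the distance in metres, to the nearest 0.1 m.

5.6 m

Apply Snell's law at each interface; in layer i the horizontal offset is hᵢ·tan θᵢ.
Layer 1: θ = 6.50°; offset = 14.5·tan 6.50° = 1.652 m.
Layer 2: sin θ = 0.40·sin 6.5°/0.33 = 0.1372, θ = 7.89°; offset = 4.0·tan 7.89° = 0.554 m.
Layer 3: sin θ = 0.53·sin 6.5°/0.33 = 0.1818, θ = 10.48°; offset = 11.8·tan 10.48° = 2.182 m.
Layer 4: sin θ = 0.90·sin 6.5°/0.33 = 0.3087, θ = 17.98°; offset = 3.7·tan 17.98° = 1.201 m.
Total horizontal offset = 5.589 m.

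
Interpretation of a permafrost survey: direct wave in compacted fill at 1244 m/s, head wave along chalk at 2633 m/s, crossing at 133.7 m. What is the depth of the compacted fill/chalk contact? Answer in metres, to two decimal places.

40.01 m

h = (x_cross/2)·√((V₂−V₁)/(V₂+V₁)).
(V₂−V₁)/(V₂+V₁) = (2633−1244)/(2633+1244) = 0.3583; √ = 0.5986.
h = (133.7/2)·0.5986 = 40.01 m.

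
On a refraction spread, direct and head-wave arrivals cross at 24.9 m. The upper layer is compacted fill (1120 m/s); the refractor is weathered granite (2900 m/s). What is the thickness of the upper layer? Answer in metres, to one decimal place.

h = (x_cross/2)·√((V₂−V₁)/(V₂+V₁)).
(V₂−V₁)/(V₂+V₁) = (2900−1120)/(2900+1120) = 0.4428; √ = 0.6654.
h = (24.9/2)·0.6654 = 8.28 m.

8.3 m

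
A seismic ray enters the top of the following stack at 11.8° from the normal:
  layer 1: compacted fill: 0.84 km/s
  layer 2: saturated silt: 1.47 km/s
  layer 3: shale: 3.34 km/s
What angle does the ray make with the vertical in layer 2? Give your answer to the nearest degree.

Snell's law across each interface conserves sin θ / V, so sin θ_2 = V_2·sin θ₁/V₁.
sin θ_2 = 1.47 × sin 11.8° / 0.84 = 0.3579.
θ_2 = 20.97° from the vertical.

21°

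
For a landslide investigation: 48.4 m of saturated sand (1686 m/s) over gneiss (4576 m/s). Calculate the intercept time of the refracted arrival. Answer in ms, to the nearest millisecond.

53 ms

θ_c = arcsin(V₁/V₂) = arcsin(1686/4576) = 21.62°; cos θ_c = 0.9296.
tᵢ = 2h·cos θ_c / V₁ = 2·48.4·0.9296 / 1686 = 0.05337 s.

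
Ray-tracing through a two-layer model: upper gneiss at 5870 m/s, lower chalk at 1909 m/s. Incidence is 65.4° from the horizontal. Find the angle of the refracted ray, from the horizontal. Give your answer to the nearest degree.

Convert to the normal: θ₁ = 90° − 65.4° = 24.6°.
sin θ₁/V₁ = sin θ₂/V₂ ⇒ sin θ₂ = 1909·sin 24.6°/5870 = 1909·0.4163/5870 = 0.1354.
θ₂ = sin⁻¹(0.1354) = 7.78° (from vertical).
From the interface: 90° − 7.78° = 82.22°.

82°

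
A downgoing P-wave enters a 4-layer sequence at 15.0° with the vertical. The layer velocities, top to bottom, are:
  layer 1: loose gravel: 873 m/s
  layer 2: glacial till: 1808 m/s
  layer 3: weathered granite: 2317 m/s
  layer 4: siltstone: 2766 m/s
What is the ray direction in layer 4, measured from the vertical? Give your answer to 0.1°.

55.1°

Snell's law across each interface conserves sin θ / V, so sin θ_4 = V_4·sin θ₁/V₁.
sin θ_4 = 2766 × sin 15.0° / 873 = 0.8200.
θ_4 = 55.09° from the vertical.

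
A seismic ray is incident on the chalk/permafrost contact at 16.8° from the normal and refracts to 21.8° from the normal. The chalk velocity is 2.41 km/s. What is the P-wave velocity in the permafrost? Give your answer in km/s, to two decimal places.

3.10 km/s

Snell's law: sin 16.8°/V₁ = sin 21.8°/V₂.
V₂ = V₁·sin 21.8°/sin 16.8° = 2.41 × 1.2849 = 3.10 km/s.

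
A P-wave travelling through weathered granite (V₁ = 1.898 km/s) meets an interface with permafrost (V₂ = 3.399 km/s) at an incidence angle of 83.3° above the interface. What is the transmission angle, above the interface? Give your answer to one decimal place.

Convert to the normal: θ₁ = 90° − 83.3° = 6.7°.
Snell's law: sin θ₂ = (V₂/V₁)·sin θ₁ = (3.399/1.898)·sin 6.7° = 0.2089.
θ₂ = sin⁻¹(0.2089) = 12.06° (from vertical).
From the interface: 90° − 12.06° = 77.94°.

77.9°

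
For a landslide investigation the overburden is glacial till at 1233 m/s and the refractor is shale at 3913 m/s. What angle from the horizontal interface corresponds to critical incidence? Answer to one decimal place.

71.6°

At critical incidence the refracted ray runs along the interface (θ₂ = 90°), so sin θ_c = V₁/V₂.
θ_c = arcsin(1233/3913) = arcsin 0.3151 = 18.37°.
Measured from the interface: 90° − 18.37° = 71.63°.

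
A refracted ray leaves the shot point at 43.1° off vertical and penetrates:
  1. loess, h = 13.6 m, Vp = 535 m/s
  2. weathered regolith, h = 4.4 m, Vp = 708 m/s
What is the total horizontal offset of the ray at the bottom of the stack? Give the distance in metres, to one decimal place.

22.0 m

p = sin θ₁/V₁ = sin 43.1°/535 = 1.2771e-03 s/m is conserved through the stack.
Layer 1: θ = 43.10°; offset = 13.6·tan 43.10° = 12.727 m.
Layer 2: sin θ = p·708 = 0.9042 → θ = 64.72°; offset = 4.4·tan 64.72° = 9.316 m.
Σ offsets = 22.043 m.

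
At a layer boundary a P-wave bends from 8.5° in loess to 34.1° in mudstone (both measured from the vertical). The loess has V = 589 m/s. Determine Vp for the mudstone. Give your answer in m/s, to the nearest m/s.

Snell's law: sin 8.5°/V₁ = sin 34.1°/V₂.
V₂ = V₁·sin 34.1°/sin 8.5° = 589 × 3.7930 = 2234.07 m/s.

2234 m/s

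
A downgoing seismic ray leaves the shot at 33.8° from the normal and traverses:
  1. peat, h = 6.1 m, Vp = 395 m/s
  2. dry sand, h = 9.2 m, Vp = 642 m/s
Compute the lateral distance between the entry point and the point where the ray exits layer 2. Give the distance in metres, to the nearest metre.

p = sin θ₁/V₁ = sin 33.8°/395 = 1.4083e-03 s/m is conserved through the stack.
Layer 1: θ = 33.80°; offset = 6.1·tan 33.80° = 4.084 m.
Layer 2: sin θ = p·642 = 0.9042 → θ = 64.71°; offset = 9.2·tan 64.71° = 19.471 m.
Σ offsets = 23.555 m.

24 m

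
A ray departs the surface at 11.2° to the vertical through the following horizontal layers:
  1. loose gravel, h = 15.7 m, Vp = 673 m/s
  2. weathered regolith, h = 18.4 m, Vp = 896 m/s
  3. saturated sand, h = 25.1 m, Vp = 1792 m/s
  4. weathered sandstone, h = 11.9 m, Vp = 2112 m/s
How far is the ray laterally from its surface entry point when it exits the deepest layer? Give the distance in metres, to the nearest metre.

Apply Snell's law at each interface; in layer i the horizontal offset is hᵢ·tan θᵢ.
Layer 1: θ = 11.20°; offset = 15.7·tan 11.20° = 3.109 m.
Layer 2: sin θ = 896·sin 11.2°/673 = 0.2586, θ = 14.99°; offset = 18.4·tan 14.99° = 4.926 m.
Layer 3: sin θ = 1792·sin 11.2°/673 = 0.5172, θ = 31.14°; offset = 25.1·tan 31.14° = 15.168 m.
Layer 4: sin θ = 2112·sin 11.2°/673 = 0.6095, θ = 37.56°; offset = 11.9·tan 37.56° = 9.150 m.
Σ offsets = 32.352 m.

32 m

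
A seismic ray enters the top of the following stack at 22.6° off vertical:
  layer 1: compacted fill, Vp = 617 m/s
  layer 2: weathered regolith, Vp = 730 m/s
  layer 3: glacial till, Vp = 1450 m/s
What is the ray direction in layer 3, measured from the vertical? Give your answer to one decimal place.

64.6°

Ray parameter p = sin 22.6° / 617 = 6.2284e-04 s/m.
sin θ_3 = p·V_3 = 6.2284e-04 × 1450 = 0.9031.
θ_3 = 64.57° from the vertical.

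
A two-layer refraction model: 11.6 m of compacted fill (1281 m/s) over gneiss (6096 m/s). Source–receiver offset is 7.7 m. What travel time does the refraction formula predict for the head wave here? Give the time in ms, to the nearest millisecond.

19 ms

θ_c = arcsin(V₁/V₂) = arcsin(1281/6096) = 12.13°, cos θ_c = 0.9777.
Intercept time tᵢ = 2h cos θ_c / V₁ = 2·11.6·0.9777/1281 = 0.01771 s.
t = x/V₂ + tᵢ = 7.7/6096 + 0.01771 = 0.01897 s.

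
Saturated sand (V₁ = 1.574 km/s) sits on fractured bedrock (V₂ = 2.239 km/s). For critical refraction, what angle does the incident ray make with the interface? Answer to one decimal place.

At critical incidence the refracted ray runs along the interface (θ₂ = 90°), so sin θ_c = V₁/V₂.
θ_c = arcsin(1.574/2.239) = arcsin 0.7030 = 44.67°.
Measured from the interface: 90° − 44.67° = 45.33°.

45.3°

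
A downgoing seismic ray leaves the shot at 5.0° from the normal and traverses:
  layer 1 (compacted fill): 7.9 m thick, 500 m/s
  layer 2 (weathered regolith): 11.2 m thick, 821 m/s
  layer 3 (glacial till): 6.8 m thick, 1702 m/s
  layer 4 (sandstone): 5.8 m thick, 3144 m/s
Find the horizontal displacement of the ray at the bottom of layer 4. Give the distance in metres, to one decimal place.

Ray parameter p = sin 5.0° / 500 m/s = 1.7431e-04 s/m.
Layer 1: θ = 5.00°; offset = 7.9·tan 5.00° = 0.691 m.
Layer 2: sin θ = p·821 = 0.1431 → θ = 8.23°; offset = 11.2·tan 8.23° = 1.619 m.
Layer 3: sin θ = p·1702 = 0.2967 → θ = 17.26°; offset = 6.8·tan 17.26° = 2.113 m.
Layer 4: sin θ = p·3144 = 0.5480 → θ = 33.23°; offset = 5.8·tan 33.23° = 3.800 m.
Σ offsets = 8.223 m.

8.2 m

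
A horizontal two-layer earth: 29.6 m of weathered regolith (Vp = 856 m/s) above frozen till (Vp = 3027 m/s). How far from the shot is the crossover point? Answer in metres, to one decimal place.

79.2 m

x_cross = 2h·√((V₂+V₁)/(V₂−V₁)).
(V₂+V₁)/(V₂−V₁) = (3027+856)/(3027−856) = 1.7886; √ = 1.3374.
x_cross = 2·29.6·1.3374 = 79.17 m.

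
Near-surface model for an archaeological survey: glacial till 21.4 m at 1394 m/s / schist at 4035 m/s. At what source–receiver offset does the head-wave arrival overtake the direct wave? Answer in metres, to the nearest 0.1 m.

x_cross = 2h·√((V₂+V₁)/(V₂−V₁)).
(V₂+V₁)/(V₂−V₁) = (4035+1394)/(4035−1394) = 2.0557; √ = 1.4338.
x_cross = 2·21.4·1.4338 = 61.36 m.

61.4 m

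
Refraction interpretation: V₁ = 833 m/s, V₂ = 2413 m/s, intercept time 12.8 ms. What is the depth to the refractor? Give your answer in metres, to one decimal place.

5.7 m

h = tᵢ·V₁·V₂ / (2·√(V₂²−V₁²)).
√(V₂²−V₁²) = √(2413² − 833²) = 2264.7 m/s.
h = 0.0128 s × 833 × 2413 / (2 × 2264.7) = 5.68 m.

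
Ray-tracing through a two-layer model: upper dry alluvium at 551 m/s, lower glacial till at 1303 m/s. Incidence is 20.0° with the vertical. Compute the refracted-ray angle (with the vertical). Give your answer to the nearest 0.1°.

sin θ₁/V₁ = sin θ₂/V₂ ⇒ sin θ₂ = 1303·sin 20.0°/551 = 1303·0.3420/551 = 0.8088.
θ₂ = arcsin 0.8088 = 53.98° from the normal.

54.0°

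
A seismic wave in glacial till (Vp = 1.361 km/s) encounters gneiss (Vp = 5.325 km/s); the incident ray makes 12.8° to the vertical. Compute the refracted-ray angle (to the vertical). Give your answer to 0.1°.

sin θ₁/V₁ = sin θ₂/V₂ ⇒ sin θ₂ = 5.325·sin 12.8°/1.361 = 5.325·0.2215/1.361 = 0.8668.
θ₂ = arcsin 0.8668 = 60.09° from the normal.

60.1°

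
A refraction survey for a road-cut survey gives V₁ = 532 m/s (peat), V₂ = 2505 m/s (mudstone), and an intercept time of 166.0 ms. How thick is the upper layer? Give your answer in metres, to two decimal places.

45.19 m

θ_c = arcsin(532/2505) = 12.26°; cos θ_c = 0.9772.
tᵢ = 2h cos θ_c/V₁ ⇒ h = tᵢ·V₁/(2 cos θ_c) = 0.166·532/(2·0.9772) = 45.19 m.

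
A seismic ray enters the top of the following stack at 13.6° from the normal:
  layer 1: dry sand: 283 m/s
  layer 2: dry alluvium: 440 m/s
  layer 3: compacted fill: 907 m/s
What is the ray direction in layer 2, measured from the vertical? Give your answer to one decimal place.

21.4°

Snell's law across each interface conserves sin θ / V, so sin θ_2 = V_2·sin θ₁/V₁.
sin θ_2 = 440 × sin 13.6° / 283 = 0.3656.
θ_2 = 21.44° from the vertical.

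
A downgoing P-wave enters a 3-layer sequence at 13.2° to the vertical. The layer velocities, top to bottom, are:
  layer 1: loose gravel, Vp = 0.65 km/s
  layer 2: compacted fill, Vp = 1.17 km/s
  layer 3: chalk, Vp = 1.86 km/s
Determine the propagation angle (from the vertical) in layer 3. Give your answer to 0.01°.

Ray parameter p = sin 13.2° / 0.65 = 3.5131e-01 s/km.
sin θ_3 = p·V_3 = 3.5131e-01 × 1.86 = 0.6534.
θ_3 = arcsin 0.6534 = 40.80°.

40.80°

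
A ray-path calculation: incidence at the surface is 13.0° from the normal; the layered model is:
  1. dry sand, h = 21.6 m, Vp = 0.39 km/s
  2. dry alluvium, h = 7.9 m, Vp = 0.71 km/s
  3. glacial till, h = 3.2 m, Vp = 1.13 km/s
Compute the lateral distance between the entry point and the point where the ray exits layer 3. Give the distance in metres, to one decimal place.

11.3 m

Apply Snell's law at each interface; in layer i the horizontal offset is hᵢ·tan θᵢ.
Layer 1: θ = 13.00°; offset = 21.6·tan 13.00° = 4.987 m.
Layer 2: sin θ = 0.71·sin 13.0°/0.39 = 0.4095, θ = 24.18°; offset = 7.9·tan 24.18° = 3.546 m.
Layer 3: sin θ = 1.13·sin 13.0°/0.39 = 0.6518, θ = 40.68°; offset = 3.2·tan 40.68° = 2.750 m.
Total horizontal offset = 11.283 m.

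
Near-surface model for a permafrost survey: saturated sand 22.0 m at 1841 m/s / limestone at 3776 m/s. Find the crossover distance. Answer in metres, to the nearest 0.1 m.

75.0 m

θ_c = arcsin(1841/3776) = 29.18°, so cos θ_c = 0.8731 and tᵢ = 2h cos θ_c/V₁ = 0.0209 s.
At crossover x/V₁ = x/V₂ + tᵢ ⇒ x = tᵢ/(1/V₁ − 1/V₂) = 0.02087/(5.4318e-04 − 2.6483e-04) = 74.97 m.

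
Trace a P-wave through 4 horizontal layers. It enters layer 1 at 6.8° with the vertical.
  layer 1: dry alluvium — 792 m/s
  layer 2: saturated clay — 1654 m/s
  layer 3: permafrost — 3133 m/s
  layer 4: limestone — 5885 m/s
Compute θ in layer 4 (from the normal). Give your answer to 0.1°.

Snell's law across each interface conserves sin θ / V, so sin θ_4 = V_4·sin θ₁/V₁.
sin θ_4 = 5885 × sin 6.8° / 792 = 0.8798.
θ_4 = 61.62° from the vertical.

61.6°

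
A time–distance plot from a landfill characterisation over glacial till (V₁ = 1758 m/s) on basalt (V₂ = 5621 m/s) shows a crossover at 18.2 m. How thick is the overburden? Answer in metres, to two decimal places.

6.58 m

x_cross = 2h·√((V₂+V₁)/(V₂−V₁)) → h = x_cross / (2·√((V₂+V₁)/(V₂−V₁))).
√((V₂+V₁)/(V₂−V₁)) = √((5621+1758)/(5621−1758)) = 1.3821.
h = 18.2 / (2·1.3821) = 6.58 m.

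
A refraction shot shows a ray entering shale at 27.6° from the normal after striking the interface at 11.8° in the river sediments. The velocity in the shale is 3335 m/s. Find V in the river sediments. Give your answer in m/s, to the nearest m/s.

1472 m/s

Snell's law: sin 11.8°/V₁ = sin 27.6°/V₂.
V₁ = V₂·sin 11.8°/sin 27.6° = 3335 × 0.4414 = 1472.05 m/s.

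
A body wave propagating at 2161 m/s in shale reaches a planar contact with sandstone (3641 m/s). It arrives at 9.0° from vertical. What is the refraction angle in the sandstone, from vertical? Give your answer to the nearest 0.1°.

15.3°

Snell's law: sin θ₂ = (V₂/V₁)·sin θ₁ = (3641/2161)·sin 9.0° = 0.2636.
θ₂ = sin⁻¹(0.2636) = 15.28° (from vertical).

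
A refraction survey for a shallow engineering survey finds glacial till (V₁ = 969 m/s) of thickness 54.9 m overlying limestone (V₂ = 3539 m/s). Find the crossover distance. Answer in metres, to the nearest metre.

145 m

x_cross = 2h·√((V₂+V₁)/(V₂−V₁)).
(V₂+V₁)/(V₂−V₁) = (3539+969)/(3539−969) = 1.7541; √ = 1.3244.
x_cross = 2·54.9·1.3244 = 145.42 m.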